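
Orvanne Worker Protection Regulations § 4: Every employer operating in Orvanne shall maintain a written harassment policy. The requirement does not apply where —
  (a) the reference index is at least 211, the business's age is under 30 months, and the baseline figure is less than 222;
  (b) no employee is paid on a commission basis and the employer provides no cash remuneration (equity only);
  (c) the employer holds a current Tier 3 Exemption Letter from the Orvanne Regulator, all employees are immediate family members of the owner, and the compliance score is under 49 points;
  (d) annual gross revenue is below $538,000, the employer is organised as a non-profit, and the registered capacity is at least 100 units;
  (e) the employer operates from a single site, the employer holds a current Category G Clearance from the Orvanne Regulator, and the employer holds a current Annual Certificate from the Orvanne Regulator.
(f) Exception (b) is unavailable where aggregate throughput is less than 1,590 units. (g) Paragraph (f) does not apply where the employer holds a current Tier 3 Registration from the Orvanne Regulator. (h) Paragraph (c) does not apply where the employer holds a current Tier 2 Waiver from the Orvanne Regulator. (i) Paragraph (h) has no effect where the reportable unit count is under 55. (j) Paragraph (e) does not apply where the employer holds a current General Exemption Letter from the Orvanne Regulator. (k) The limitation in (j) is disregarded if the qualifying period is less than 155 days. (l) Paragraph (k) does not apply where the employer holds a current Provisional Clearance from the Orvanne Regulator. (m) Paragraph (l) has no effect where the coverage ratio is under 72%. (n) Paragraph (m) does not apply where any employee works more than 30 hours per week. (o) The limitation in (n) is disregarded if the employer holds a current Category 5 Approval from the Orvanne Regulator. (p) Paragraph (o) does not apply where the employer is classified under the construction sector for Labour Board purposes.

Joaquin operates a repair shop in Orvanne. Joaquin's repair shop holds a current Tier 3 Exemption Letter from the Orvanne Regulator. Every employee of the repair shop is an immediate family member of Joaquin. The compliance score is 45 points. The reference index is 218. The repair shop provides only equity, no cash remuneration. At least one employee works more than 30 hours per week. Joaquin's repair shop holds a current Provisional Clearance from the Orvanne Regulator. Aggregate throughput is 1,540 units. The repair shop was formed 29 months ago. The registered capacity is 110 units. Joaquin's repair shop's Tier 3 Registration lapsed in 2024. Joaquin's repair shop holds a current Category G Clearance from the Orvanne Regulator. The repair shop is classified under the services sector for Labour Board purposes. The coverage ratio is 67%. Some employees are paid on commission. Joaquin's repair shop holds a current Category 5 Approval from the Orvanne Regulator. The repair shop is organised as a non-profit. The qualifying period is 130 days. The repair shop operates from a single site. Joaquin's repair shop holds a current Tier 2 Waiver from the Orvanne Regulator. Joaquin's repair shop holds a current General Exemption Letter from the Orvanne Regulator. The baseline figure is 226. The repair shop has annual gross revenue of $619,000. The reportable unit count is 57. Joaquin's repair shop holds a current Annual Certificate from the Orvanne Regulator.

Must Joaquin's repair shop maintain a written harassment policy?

No — exception (e) applies; Joaquin's repair shop is not required to maintain a written harassment policy.

Exception (a) requires that the baseline figure is less than 222; but the baseline figure is 226, not less than 222, so (a) is unavailable.
Exception (b) fails — some employees are paid on commission.
Exception (c)'s conditions are all satisfied: a current Tier 3 Exemption Letter is held; every employee is an immediate family member; the compliance score is 45 points, under the 49 points limit. However, paragraphs (h)–(i) must be considered: (h) operates against (c): a current Tier 2 Waiver is held. (i), which would lift (h), does not operate here — the reportable unit count is 57, not under 55. So (c) is unavailable.
Exception (d) requires that annual gross revenue is below $538,000; but annual gross revenue is $619,000, not below $538,000, so (d) is unavailable.
Exception (e) is satisfied on its face — the employer operates from a single site; a current Category G Clearance is held; a current Annual Certificate is held. As to paragraphs (j)–(p): (j) is engaged (a current General Exemption Letter is held), but is overridden by (k): (k) applies — the qualifying period is 130 days, less than the 155 days limit. (l) is triggered (a current Provisional Clearance is held), but is overridden by (m): (m) operates — the coverage ratio is 67%, under the 72% limit. (n) is triggered (at least one employee exceeds 30 hours/week), but is itself disapplied by (o): (o) is triggered — a current Category 5 Approval is held. (p), which would lift (o), is not triggered — the repair shop is classified under the services sector. Exception (e) stands.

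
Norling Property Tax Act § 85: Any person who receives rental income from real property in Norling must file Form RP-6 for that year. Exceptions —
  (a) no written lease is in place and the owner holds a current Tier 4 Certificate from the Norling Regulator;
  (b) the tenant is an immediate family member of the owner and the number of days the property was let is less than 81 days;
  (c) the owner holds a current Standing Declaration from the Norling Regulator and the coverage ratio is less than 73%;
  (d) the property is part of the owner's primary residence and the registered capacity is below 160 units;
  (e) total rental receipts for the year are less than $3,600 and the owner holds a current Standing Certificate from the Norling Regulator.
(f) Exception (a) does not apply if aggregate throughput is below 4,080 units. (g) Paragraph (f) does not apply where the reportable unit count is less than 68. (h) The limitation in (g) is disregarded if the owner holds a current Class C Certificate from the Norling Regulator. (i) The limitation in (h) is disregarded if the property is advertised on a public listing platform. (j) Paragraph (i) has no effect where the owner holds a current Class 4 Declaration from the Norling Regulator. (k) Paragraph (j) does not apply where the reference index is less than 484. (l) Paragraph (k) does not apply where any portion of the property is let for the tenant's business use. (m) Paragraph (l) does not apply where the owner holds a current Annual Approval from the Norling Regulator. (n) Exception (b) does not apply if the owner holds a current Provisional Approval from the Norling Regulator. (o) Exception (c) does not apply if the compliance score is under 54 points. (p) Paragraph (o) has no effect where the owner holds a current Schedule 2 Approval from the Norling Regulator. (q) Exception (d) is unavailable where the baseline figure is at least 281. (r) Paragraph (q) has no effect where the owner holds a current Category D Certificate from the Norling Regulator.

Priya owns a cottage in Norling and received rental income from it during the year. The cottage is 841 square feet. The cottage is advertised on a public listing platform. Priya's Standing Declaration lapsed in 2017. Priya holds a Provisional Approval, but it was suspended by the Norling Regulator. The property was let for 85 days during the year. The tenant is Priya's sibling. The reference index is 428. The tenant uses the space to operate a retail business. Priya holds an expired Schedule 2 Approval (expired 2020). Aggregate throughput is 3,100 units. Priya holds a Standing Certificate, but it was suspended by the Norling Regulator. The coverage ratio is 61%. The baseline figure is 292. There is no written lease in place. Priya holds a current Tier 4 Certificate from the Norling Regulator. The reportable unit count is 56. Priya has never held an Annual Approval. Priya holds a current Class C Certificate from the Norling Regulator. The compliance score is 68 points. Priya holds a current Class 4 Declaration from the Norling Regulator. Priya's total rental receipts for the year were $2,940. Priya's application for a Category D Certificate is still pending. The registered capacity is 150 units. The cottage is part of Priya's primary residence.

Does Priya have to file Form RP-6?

Exception (a): there is no written lease; a current Tier 4 Certificate is held — every condition holds. But: (f) is engaged — aggregate throughput is 3,100 units, below the 4,080 units limit. (g) would limit (f) — the reportable unit count is 56, less than the 68 limit — but (h) sets (g) aside: (h) operates against (g): a current Class C Certificate is held. (i) operates (the property is publicly advertised), but is displaced by (j): (j) is triggered — a current Class 4 Declaration is held. (k) is triggered (the reference index is 428, less than the 484 limit), but is displaced by (l): (l) operates — the space is let for business use. (m), which would lift (l), does not operate here — the Annual Approval is not current. Exception (a) does not apply.
Exception (b) fails — the number of days the property was let is 85 days, not less than 81 days.
Exception (c) requires that the owner holds a current Standing Declaration from the Norling Regulator; but there is no Standing Declaration in force, so (c) is unavailable.
Exception (d)'s conditions are all satisfied: the cottage is part of the primary residence; the registered capacity is 150 units, below the 160 units limit. However, paragraphs (q)–(r) must be considered: (q) operates against (d): the baseline figure is 292, meeting the 281 threshold. (r) does not operate here (no current Category D Certificate is held), so (q) stands. (d) is therefore removed.
Exception (e) fails — there is no Standing Certificate in force.
None of the exceptions is available; § 85 applies in full.

Yes — Priya must file Form RP-6.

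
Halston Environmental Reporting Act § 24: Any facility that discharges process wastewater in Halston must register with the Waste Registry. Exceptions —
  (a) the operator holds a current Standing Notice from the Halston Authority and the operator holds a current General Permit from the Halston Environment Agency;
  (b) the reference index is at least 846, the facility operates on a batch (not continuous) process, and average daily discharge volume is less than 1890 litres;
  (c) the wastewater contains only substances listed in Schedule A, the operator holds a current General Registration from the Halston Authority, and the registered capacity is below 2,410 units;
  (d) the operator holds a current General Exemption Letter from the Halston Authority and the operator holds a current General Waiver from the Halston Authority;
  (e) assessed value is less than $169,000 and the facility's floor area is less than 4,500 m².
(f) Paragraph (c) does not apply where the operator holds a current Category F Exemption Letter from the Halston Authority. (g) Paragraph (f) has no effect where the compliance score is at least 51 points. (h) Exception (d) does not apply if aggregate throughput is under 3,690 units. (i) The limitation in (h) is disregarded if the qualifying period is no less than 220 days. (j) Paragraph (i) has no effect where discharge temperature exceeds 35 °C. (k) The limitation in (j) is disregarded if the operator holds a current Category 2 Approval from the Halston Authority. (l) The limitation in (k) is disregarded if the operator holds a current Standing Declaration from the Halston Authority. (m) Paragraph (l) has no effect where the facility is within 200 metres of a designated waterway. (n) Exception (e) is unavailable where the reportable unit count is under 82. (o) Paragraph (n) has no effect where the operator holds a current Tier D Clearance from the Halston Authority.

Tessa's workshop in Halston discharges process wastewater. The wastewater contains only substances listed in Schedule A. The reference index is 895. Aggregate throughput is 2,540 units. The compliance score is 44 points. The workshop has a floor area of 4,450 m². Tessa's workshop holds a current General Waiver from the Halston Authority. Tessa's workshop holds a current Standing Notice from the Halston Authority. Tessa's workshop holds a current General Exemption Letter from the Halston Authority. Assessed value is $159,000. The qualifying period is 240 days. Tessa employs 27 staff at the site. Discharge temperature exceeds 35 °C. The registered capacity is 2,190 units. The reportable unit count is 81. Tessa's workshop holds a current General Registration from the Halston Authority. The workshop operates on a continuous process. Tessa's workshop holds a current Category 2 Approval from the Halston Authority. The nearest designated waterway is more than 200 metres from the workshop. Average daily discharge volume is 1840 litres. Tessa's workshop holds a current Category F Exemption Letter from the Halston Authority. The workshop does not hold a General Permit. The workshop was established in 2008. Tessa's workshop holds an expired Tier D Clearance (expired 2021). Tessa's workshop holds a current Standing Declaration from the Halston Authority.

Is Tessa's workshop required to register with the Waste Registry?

Exception (a) requires that the operator holds a current General Permit from the Halston Environment Agency; but no General Permit is held, so (a) is unavailable.
Exception (b) fails — the facility operates on a continuous process.
Exception (c) is satisfied on its face — the wastewater is Schedule-A-only; a current General Registration is held; the registered capacity is 2,190 units, below the 2,410 units limit. But: (f) operates against (c): a current Category F Exemption Letter is held. (g) is not engaged (the compliance score is 44 points, short of 51 points), so (f) stands. Exception (c) does not apply.
Exception (d) is satisfied on its face — a current General Exemption Letter is held; a current General Waiver is held. Turning to paragraphs (h)–(m): (h) is triggered — aggregate throughput is 2,540 units, under the 3,690 units limit. (i) would limit (h) — the qualifying period is 240 days, meeting the 220 days threshold — but (j) sets (i) aside: (j) operates against (i): discharge temperature exceeds 35 °C. (k) operates (a current Category 2 Approval is held), but is overridden by (l): (l) operates against (k): a current Standing Declaration is held. (m) is inapplicable (the workshop is more than 200 m from any designated waterway), so (l) stands. Exception (d) does not apply.
Exception (e)'s conditions are all satisfied: assessed value is $159,000, less than the $169,000 limit; the facility's floor area is 4,450 m², less than the 4,500 m² limit. But applying paragraphs (n)–(o): (n) applies — the reportable unit count is 81, under the 82 limit. (o) is not triggered (no current Tier D Clearance is held), so (n) stands. Exception (e) does not apply.
No exception applies. The general rule governs.

Yes — Tessa's workshop must register with the Waste Registry.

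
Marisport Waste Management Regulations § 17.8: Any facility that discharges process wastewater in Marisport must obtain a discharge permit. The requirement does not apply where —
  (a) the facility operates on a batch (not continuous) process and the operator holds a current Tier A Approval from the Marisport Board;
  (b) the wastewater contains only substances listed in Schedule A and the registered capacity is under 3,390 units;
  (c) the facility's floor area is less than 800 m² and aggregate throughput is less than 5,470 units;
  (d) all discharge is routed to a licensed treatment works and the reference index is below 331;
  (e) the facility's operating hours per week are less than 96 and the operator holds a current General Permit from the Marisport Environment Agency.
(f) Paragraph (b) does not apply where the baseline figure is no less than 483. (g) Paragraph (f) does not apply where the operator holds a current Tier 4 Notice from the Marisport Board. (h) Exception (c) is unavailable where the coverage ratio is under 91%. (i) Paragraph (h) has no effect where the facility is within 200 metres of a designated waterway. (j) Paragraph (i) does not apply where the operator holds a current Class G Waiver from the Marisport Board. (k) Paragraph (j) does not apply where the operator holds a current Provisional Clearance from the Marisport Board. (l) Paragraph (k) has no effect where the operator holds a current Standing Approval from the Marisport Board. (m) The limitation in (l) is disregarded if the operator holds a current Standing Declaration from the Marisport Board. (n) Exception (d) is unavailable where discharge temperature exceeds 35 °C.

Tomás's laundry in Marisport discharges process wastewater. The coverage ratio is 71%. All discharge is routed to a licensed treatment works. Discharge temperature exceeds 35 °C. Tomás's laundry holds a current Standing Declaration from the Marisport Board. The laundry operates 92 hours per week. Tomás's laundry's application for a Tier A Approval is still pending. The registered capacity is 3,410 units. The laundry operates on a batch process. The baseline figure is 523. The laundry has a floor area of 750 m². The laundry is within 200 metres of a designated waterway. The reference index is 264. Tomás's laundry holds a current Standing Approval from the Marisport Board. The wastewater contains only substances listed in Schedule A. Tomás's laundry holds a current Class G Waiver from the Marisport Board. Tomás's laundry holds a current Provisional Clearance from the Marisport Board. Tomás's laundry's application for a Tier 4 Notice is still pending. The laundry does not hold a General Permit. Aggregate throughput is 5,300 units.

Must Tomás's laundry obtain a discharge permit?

Exception (a) fails — there is no Tier A Approval in force.
Exception (b) fails — the registered capacity is 3,410 units, not under 3,390 units.
Exception (c)'s conditions are all satisfied: the facility's floor area is 750 m², less than the 800 m² limit; aggregate throughput is 5,300 units, less than the 5,470 units limit. Applying paragraphs (h)–(m): (h) would limit (c) — the coverage ratio is 71%, under the 91% limit — but (i) sets (h) aside: (i) is engaged — the laundry is within 200 m of a designated waterway. (j) would limit (i) — a current Class G Waiver is held — but (k) sets (j) aside: (k) operates against (j): a current Provisional Clearance is held. (l) would limit (k) — a current Standing Approval is held — but (m) sets (l) aside: (m) operates against (l): a current Standing Declaration is held. So (c) applies.
Exception (d): discharge is routed to a licensed treatment works; the reference index is 264, below the 331 limit — every condition holds. But applying paragraph (n): (n) operates against (d): discharge temperature exceeds 35 °C. So (d) is unavailable.
Exception (e) does not apply: no General Permit is held.

No — exception (c) applies; Tomás's laundry is not required to obtain a discharge permit.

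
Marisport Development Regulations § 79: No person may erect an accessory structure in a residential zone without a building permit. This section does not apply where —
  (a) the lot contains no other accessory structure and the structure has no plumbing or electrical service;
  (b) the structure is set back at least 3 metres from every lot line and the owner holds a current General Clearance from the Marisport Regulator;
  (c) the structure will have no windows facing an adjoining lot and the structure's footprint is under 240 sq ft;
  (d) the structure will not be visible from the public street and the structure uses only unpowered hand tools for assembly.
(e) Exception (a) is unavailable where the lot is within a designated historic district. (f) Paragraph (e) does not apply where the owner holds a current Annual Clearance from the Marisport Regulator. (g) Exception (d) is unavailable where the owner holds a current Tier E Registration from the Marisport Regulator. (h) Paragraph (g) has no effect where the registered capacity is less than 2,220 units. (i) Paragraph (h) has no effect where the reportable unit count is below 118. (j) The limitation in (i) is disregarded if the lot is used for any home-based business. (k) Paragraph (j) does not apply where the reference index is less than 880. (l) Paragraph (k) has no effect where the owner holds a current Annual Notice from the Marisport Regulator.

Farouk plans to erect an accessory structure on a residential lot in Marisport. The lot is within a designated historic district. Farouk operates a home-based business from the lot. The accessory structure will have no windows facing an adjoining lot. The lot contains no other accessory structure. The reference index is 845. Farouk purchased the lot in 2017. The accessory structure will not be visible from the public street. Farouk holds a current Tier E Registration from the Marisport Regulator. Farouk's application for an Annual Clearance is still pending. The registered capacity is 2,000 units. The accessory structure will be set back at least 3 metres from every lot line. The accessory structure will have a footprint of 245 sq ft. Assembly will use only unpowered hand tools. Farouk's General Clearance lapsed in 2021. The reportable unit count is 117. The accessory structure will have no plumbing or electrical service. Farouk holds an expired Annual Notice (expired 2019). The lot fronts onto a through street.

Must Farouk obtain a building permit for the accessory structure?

Yes — Farouk must obtain a building permit.

Exception (a): the lot has no other accessory structure; there is no plumbing or electrical service — every condition holds. However, paragraphs (e)–(f) must be considered: (e) is triggered — the lot is in a historic district. (f), which would lift (e), does not operate here — the Annual Clearance is not current. (a) is therefore removed.
Exception (b) does not apply: there is no General Clearance in force.
Exception (c) does not apply: the structure's footprint is 245 sq ft, not under 240 sq ft.
Exception (d)'s conditions are all satisfied: the structure will not be visible from the street; assembly uses only hand tools. But applying paragraphs (g)–(l): (g) operates — a current Tier E Registration is held. (h) applies (the registered capacity is 2,000 units, less than the 2,220 units limit), but is itself disapplied by (i): (i) applies — the reportable unit count is 117, below the 118 limit. (j) applies (a home-based business operates on the lot), but is set aside by (k): (k) is engaged — the reference index is 845, less than the 880 limit. (l), which would lift (k), does not operate here — there is no Annual Notice in force. Exception (d) does not apply.
None of the exceptions is available; § 79 applies in full.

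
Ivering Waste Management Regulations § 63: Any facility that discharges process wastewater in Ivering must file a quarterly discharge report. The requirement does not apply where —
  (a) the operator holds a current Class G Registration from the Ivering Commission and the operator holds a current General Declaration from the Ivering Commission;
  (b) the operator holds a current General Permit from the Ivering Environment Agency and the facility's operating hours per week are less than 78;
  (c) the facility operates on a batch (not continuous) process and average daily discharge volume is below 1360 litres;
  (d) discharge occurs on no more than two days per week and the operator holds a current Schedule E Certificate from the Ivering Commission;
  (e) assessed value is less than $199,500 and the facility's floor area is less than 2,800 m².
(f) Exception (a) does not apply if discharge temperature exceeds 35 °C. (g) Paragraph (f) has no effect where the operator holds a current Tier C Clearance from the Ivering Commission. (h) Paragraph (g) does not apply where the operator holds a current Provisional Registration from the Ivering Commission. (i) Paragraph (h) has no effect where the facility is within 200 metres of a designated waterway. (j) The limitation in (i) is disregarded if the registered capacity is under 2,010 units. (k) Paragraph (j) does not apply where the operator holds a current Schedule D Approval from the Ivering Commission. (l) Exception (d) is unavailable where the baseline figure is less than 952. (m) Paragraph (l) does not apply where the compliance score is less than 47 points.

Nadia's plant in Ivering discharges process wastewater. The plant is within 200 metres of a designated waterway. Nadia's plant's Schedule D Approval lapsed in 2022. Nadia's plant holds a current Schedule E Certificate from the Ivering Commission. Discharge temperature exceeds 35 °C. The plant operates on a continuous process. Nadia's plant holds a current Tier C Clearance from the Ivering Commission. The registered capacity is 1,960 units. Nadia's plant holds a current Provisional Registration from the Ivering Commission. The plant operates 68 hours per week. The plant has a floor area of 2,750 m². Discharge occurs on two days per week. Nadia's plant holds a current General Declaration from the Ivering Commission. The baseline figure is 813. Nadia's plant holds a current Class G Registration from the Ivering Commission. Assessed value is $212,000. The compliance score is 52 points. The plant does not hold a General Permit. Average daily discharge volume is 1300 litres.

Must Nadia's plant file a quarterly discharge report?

Yes — Nadia's plant must file a quarterly discharge report.

Exception (a)'s conditions are all satisfied: a current Class G Registration is held; a current General Declaration is held. But applying paragraphs (f)–(k): (f) applies — discharge temperature exceeds 35 °C. (g) would limit (f) — a current Tier C Clearance is held — but (h) sets (g) aside: (h) is engaged — a current Provisional Registration is held. (i) would limit (h) — the plant is within 200 m of a designated waterway — but (j) sets (i) aside: (j) operates against (i): the registered capacity is 1,960 units, under the 2,010 units limit. (k), which would lift (j), does not operate here — the Schedule D Approval is not current. (a) is therefore removed.
Exception (b) does not apply: no General Permit is held.
Exception (c) requires that the facility operates on a batch (not continuous) process; but the facility operates on a continuous process, so (c) is unavailable.
Exception (d)'s conditions are all satisfied: discharge occurs on no more than two days per week; a current Schedule E Certificate is held. Turning to paragraphs (l)–(m): (l) applies — the baseline figure is 813, less than the 952 limit. (m), which would lift (l), is inapplicable — the compliance score is 52 points, not less than 47 points. So (d) is unavailable.
Exception (e) requires that assessed value is less than $199,500; but assessed value is $212,000, not less than $199,500, so (e) is unavailable.
No exception is made out. Nadia's plant falls within the general rule.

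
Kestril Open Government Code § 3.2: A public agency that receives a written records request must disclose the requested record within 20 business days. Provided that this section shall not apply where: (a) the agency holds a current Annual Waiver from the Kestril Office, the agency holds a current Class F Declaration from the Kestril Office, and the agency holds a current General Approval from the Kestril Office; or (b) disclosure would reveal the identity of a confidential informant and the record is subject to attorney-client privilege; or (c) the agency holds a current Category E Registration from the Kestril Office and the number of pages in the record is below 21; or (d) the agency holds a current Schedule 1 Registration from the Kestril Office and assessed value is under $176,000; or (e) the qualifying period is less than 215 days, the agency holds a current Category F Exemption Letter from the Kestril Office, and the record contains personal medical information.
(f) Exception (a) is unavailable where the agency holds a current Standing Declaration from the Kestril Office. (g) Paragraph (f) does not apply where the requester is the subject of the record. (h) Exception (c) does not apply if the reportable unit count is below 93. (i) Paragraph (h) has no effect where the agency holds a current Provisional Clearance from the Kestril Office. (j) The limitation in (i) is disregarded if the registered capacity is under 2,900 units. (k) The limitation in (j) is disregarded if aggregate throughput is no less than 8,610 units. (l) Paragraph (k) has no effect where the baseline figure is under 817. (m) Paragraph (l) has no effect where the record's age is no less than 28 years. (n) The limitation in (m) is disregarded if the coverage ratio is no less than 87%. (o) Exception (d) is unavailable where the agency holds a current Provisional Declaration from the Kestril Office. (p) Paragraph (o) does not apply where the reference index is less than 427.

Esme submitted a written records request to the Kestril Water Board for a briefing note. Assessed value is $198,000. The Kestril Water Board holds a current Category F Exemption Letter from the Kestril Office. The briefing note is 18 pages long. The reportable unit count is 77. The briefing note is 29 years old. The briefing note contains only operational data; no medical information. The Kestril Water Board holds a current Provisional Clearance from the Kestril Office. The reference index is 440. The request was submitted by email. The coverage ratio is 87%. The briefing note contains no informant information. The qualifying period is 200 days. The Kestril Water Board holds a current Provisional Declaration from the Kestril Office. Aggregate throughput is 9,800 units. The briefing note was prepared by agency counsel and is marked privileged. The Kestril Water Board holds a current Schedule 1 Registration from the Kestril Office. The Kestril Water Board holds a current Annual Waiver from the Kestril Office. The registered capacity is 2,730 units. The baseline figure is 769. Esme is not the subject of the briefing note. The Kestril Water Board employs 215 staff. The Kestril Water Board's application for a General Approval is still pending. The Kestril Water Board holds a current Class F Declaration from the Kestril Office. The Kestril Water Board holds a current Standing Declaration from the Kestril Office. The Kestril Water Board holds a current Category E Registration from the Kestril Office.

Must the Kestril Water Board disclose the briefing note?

Yes — the Kestril Water Board must disclose the briefing note.

Exception (a) requires that the agency holds a current General Approval from the Kestril Office; but the General Approval is not current, so (a) is unavailable.
Exception (b) fails — the briefing note contains no informant information.
Exception (c): a current Category E Registration is held; the number of pages in the record is 18, below the 21 limit — every condition holds. However, paragraphs (h)–(n) must be considered: (h) operates — the reportable unit count is 77, below the 93 limit. (i) would limit (h) — a current Provisional Clearance is held — but (j) sets (i) aside: (j) applies — the registered capacity is 2,730 units, under the 2,900 units limit. (k) would limit (j) — aggregate throughput is 9,800 units, meeting the 8,610 units threshold — but (l) sets (k) aside: (l) operates against (k): the baseline figure is 769, under the 817 limit. (m) is triggered (the record's age is 29 years, meeting the 28 years threshold), but yields to (n): (n) is engaged — the coverage ratio is 87%, meeting the 87% threshold. So (c) is unavailable.
Exception (d) does not apply: assessed value is $198,000, not under $176,000.
Exception (e) does not apply: the briefing note contains only operational data.
No exception is made out. the Kestril Water Board falls within the general rule.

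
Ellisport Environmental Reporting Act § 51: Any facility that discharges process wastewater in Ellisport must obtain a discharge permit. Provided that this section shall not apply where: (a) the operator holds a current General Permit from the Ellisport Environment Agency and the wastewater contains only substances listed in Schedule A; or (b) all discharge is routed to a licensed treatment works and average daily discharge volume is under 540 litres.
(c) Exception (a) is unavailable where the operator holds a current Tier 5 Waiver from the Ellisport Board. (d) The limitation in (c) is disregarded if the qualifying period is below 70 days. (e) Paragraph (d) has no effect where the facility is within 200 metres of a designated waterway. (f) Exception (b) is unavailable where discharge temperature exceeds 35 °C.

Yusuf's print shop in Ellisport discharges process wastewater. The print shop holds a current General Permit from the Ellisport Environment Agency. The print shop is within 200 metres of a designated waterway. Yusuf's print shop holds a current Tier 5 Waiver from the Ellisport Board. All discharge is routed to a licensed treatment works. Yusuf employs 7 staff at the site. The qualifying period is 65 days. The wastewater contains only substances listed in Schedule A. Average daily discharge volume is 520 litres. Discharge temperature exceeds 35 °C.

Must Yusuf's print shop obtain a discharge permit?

Yes — Yusuf's print shop must obtain a discharge permit.

Exception (a) is satisfied on its face — a current General Permit is held; the wastewater is Schedule-A-only. But: (c) operates against (a): a current Tier 5 Waiver is held. (d) would limit (c) — the qualifying period is 65 days, below the 70 days limit — but (e) sets (d) aside: (e) is triggered — the print shop is within 200 m of a designated waterway. (a) is therefore removed.
All of (b)'s requirements are met (discharge is routed to a licensed treatment works; average daily discharge volume is 520 litres, under the 540 litres limit). But applying paragraph (f): (f) operates against (b): discharge temperature exceeds 35 °C. So (b) is unavailable.
Every exception is unavailable, so the rule governs.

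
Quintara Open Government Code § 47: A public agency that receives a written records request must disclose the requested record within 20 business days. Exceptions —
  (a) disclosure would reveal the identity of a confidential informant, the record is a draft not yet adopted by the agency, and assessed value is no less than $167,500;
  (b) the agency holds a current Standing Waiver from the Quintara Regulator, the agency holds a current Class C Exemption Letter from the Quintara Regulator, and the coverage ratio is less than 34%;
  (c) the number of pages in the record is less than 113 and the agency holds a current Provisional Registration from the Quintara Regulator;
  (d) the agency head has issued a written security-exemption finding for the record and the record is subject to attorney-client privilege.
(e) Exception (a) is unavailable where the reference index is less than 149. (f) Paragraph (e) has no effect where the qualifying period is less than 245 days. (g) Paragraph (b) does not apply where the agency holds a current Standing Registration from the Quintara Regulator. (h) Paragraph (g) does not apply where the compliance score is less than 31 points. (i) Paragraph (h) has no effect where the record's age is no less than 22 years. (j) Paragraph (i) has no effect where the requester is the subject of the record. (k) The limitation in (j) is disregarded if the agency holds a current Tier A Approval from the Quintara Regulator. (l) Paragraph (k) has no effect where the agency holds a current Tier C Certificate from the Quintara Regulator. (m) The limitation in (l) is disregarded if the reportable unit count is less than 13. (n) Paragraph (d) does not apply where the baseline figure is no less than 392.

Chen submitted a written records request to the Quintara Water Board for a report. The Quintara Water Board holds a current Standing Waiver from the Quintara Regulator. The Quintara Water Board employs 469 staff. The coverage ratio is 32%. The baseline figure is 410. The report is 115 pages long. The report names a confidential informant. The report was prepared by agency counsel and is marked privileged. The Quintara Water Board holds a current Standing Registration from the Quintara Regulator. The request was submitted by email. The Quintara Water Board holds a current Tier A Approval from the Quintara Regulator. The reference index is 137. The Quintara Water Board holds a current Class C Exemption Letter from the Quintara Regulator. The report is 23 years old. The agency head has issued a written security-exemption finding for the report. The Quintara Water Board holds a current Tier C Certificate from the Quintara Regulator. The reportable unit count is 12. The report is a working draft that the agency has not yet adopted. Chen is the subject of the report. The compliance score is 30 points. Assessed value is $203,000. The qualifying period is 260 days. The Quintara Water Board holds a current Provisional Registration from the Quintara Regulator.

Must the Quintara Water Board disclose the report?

Exception (a): the report names a confidential informant; the report is an unadopted draft; assessed value is $203,000, meeting the $167,500 threshold — every condition holds. Turning to paragraphs (e)–(f): (e) operates against (a): the reference index is 137, less than the 149 limit. (f), which would lift (e), is not engaged — the qualifying period is 260 days, not less than 245 days. Exception (a) does not apply.
All of (b)'s requirements are met (a current Standing Waiver is held; a current Class C Exemption Letter is held; the coverage ratio is 32%, less than the 34% limit). Turning to paragraphs (g)–(m): (g) operates against (b): a current Standing Registration is held. (h) would limit (g) — the compliance score is 30 points, less than the 31 points limit — but (i) sets (h) aside: (i) is triggered — the record's age is 23 years, meeting the 22 years threshold. (j) is triggered (Chen is the subject of the report), but is overridden by (k): (k) operates — a current Tier A Approval is held. (l) would limit (k) — a current Tier C Certificate is held — but (m) sets (l) aside: (m) operates against (l): the reportable unit count is 12, less than the 13 limit. Exception (b) does not apply.
Exception (c) fails — the number of pages in the record is 115, not less than 113.
All of (d)'s requirements are met (a written security-exemption finding has been issued; the report is privileged). However, paragraph (n) must be considered: (n) operates against (d): the baseline figure is 410, meeting the 392 threshold. So (d) is unavailable.
No exception displaces § 47.

Yes — the Quintara Water Board must disclose the report.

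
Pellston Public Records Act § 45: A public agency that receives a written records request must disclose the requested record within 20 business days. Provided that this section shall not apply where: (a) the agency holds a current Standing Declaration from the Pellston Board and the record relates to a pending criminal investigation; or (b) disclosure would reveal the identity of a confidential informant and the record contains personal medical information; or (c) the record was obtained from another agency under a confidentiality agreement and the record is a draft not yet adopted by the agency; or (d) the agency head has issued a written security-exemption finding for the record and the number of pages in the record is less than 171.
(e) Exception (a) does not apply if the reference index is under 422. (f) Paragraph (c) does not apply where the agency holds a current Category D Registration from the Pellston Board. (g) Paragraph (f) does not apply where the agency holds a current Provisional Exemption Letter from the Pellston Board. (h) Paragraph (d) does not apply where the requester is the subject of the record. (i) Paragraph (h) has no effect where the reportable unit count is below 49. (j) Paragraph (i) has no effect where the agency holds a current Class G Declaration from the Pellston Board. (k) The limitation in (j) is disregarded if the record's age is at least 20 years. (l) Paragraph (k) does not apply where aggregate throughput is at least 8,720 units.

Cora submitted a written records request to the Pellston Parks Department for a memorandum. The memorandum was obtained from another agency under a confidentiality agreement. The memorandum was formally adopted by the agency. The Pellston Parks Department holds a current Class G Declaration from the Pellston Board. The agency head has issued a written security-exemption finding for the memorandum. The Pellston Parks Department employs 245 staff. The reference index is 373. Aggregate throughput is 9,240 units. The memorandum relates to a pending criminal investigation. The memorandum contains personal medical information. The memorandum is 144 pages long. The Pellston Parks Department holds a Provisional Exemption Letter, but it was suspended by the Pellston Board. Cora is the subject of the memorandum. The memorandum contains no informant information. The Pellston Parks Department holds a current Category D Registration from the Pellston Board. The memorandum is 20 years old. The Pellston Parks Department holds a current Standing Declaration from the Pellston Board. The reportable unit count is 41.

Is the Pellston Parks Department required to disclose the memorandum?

All of (a)'s requirements are met (a current Standing Declaration is held; the memorandum relates to a pending investigation). But applying paragraph (e): (e) is engaged — the reference index is 373, under the 422 limit. (a) is therefore removed.
Exception (b) fails — the memorandum contains no informant information.
Exception (c) requires that the record is a draft not yet adopted by the agency; but the memorandum has been formally adopted, so (c) is unavailable.
Exception (d)'s conditions are all satisfied: a written security-exemption finding has been issued; the number of pages in the record is 144, less than the 171 limit. Turning to paragraphs (h)–(l): (h) operates against (d): Cora is the subject of the memorandum. (i) would limit (h) — the reportable unit count is 41, below the 49 limit — but (j) sets (i) aside: (j) is triggered — a current Class G Declaration is held. (k) would limit (j) — the record's age is 20 years, meeting the 20 years threshold — but (l) sets (k) aside: (l) is engaged — aggregate throughput is 9,240 units, meeting the 8,720 units threshold. So (d) is unavailable.
No exception displaces § 45.

Yes — the Pellston Parks Department must disclose the memorandum.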